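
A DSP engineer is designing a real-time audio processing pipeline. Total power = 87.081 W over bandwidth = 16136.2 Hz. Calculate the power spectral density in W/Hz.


Power spectral density:
PSD = P / BW
    = 87.081 / 16136.2
    = 0.00539662 W/Hz

0.00539662 W/Hz


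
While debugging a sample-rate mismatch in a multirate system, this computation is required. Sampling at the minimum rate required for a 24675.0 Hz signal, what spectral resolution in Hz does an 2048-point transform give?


Step 1 — Nyquist sampling rate:
fs = 2 * fmax = 2 * 24675.0 = 49350.0 Hz

Step 2 — DFT bin spacing:
df = fs / N = 49350.0 / 2048 = 24.0967 Hz

24.0967 Hz


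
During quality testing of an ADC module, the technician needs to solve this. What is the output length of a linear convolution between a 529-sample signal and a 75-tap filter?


Linear convolution output length:
L = N + M - 1
  = 529 + 75 - 1
  = 603 samples

603


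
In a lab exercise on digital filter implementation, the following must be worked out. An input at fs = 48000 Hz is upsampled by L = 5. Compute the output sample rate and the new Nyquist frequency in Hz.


Step 1 — output sample rate after interpolation by L:
fs_out = L * fs_in = 5 * 48000 = 240000 Hz

Step 2 — Nyquist frequency of the output stream:
f_Nyq = fs_out / 2 = 240000 / 2 = 120000.0 Hz

fs_out = 240000 Hz; f_Nyquist = 120000.0 Hz


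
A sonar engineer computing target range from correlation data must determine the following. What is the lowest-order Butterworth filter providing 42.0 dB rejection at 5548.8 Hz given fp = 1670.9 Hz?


Butterworth filter order formula:
n = log10(10^(A/10) - 1) / (2 * log10(f_stop/f_pass))
10^(42.0/10) - 1 = 15847.9319
f_stop/f_pass = 5548.8 / 1670.9 = 3.3208
n = 4.0288 -> ceil = 5

5


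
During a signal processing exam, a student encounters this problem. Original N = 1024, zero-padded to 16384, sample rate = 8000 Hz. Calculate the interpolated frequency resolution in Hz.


Frequency resolution after zero-padding:
N_padded = 1024 * 16 = 16384
df = fs / N_padded
   = 8000 / 16384
   = 0.4883 Hz

0.4883 Hz


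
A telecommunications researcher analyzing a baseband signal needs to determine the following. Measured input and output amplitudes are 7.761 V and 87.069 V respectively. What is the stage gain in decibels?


Voltage gain in dB:
G = 20 * log10(Vout / Vin)
  = 20 * log10(87.069 / 7.761)
  = 20 * log10(11.218786)
  = 20 * 1.049946
  = 21.0 dB

21.0 dB


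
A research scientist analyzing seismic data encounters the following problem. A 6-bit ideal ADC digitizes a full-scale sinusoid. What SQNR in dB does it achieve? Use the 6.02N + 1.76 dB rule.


Theoretical SNR for a full-scale sinusoid:
SNR = 6.02 * N + 1.76
    = 6.02 * 6 + 1.76
    = 36.12 + 1.76
    = 37.88 dB

37.88 dB


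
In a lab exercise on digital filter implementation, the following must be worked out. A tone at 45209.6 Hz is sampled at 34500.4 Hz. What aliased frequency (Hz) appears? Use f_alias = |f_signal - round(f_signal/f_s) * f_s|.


Compute the nearest integer multiple of fs to the signal:
n = round(45209.6 / 34500.4) = 1
f_alias = |45209.6 - 1 * 34500.4|
        = |45209.6 - 34500.4|
        = 10709.2 Hz

10709.2


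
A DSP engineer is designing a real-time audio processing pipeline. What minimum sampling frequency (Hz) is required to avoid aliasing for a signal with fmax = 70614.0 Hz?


The Nyquist rate is twice the maximum frequency component.
fs_min = 2 * fmax
      = 2 * 70614.0
      = 141228.0 Hz

141228.0


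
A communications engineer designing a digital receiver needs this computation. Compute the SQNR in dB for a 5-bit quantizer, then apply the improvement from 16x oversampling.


Step 1 — baseline SQNR at Nyquist:
SQNR_base = 6.02*N + 1.76
          = 6.02*5 + 1.76
          = 31.86 dB

Step 2 — oversampling processing gain:
G = 10*log10(OSR) = 10*log10(16) = 12.04 dB

Step 3 — total:
SQNR_total = 31.86 + 12.04 = 43.9 dB

Base SQNR = 31.86 dB; oversampled SQNR = 43.9 dB


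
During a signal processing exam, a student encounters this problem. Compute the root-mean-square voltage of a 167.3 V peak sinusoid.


RMS voltage for a sinusoidal waveform:
V_rms = V_peak / sqrt(2)
      = 167.3 / 1.414214
      = 118.299 V

118.299 V


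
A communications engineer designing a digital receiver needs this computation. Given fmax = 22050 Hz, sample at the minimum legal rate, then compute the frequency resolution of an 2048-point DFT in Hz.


Step 1 — Nyquist sampling rate:
fs = 2 * fmax = 2 * 22050 = 44100 Hz

Step 2 — DFT bin spacing:
df = fs / N = 44100 / 2048 = 21.5332 Hz

21.5332 Hz


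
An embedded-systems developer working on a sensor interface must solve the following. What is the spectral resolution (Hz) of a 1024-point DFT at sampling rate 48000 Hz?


DFT frequency resolution:
df = fs / N
   = 48000 / 1024
   = 46.875 Hz

46.875 Hz


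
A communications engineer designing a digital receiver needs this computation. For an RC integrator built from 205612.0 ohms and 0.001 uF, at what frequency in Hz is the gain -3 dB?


Cutoff frequency of a first-order RC filter:
fc = 1 / (2 * pi * R * C)
C = 0.001 uF = 1e-09 F
fc = 1 / (2 * pi * 205612.0 * 1e-09)
   = 1 / 0.0012918982973798
   = 774.054739 Hz

774.054739 Hz


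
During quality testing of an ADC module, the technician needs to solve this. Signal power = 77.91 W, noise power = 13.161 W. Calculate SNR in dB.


SNR in decibels:
SNR = 10 * log10(Ps / Pn)
    = 10 * log10(77.91 / 13.161)
    = 10 * log10(5.9198)
    = 10 * 0.7723
    = 7.72 dB

7.72 dB


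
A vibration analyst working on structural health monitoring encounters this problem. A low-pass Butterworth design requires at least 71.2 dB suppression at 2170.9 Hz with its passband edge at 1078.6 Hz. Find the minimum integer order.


Butterworth filter order formula:
n = log10(10^(A/10) - 1) / (2 * log10(f_stop/f_pass))
10^(71.2/10) - 1 = 13182566.3856
f_stop/f_pass = 2170.9 / 1078.6 = 2.0127
n = 11.719 -> ceil = 12

12


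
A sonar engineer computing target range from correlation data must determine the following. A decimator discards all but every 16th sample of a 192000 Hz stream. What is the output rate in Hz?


Decimation reduces the sample rate:
fs_out = fs_in / M
       = 192000 / 16
       = 12000.0 Hz

12000.0 Hz


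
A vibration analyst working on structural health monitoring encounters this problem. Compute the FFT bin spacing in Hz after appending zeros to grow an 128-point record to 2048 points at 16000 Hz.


Frequency resolution after zero-padding:
N_padded = 128 * 16 = 2048
df = fs / N_padded
   = 16000 / 2048
   = 7.8125 Hz

7.8125 Hz


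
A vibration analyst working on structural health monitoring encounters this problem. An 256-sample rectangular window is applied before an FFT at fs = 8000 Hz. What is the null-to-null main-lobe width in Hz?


Main lobe width for a rectangular window:
Width = 2 * fs / N
      = 2 * 8000 / 256
      = 16000 / 256
      = 62.5 Hz

62.5 Hz


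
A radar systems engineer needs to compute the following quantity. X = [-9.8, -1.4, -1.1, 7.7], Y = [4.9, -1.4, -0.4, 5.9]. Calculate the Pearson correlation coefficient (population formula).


Pearson correlation coefficient (population):
r = cov(X,Y) / (std(X) * std(Y))
Mean X = -1.15, Mean Y = 2.25
Cov(X,Y) = 2.54
Std(X) = 6.188901, Std(Y) = 3.189436
r = 0.1287

0.1287


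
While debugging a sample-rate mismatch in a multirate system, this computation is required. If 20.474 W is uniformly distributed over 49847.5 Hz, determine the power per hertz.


Power spectral density:
PSD = P / BW
    = 20.474 / 49847.5
    = 0.00041073 W/Hz

0.00041073 W/Hz


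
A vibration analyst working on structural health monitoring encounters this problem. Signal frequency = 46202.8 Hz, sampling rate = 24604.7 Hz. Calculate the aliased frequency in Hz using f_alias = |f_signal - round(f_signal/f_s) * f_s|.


Compute the nearest integer multiple of fs to the signal:
n = round(46202.8 / 24604.7) = 2
f_alias = |46202.8 - 2 * 24604.7|
        = |46202.8 - 49209.4|
        = 3006.6 Hz

3006.6


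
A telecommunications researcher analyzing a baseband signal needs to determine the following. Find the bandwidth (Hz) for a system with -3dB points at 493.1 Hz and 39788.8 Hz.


Bandwidth is the difference of -3dB frequencies:
BW = f_high - f_low
   = 39788.8 - 493.1
   = 39295.7 Hz

39295.7 Hz


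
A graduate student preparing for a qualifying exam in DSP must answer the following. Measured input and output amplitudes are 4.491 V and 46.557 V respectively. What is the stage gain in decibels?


Voltage gain in dB:
G = 20 * log10(Vout / Vin)
  = 20 * log10(46.557 / 4.491)
  = 20 * log10(10.366733)
  = 20 * 1.015642
  = 20.31 dB

20.31 dB


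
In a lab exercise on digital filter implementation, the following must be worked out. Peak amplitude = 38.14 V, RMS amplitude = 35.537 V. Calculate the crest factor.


Crest factor is the ratio of peak to RMS:
CF = V_peak / V_rms
   = 38.14 / 35.537
   = 1.0732

1.0732


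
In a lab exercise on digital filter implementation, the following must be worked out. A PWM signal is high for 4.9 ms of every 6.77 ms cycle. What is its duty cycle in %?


Duty cycle as a percentage:
DC = (t_on / T) * 100
   = (4.9 / 6.77) * 100
   = 0.723781 * 100
   = 72.38 %

72.38 %


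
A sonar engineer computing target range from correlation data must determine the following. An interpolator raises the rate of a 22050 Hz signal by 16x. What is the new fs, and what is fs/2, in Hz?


Step 1 — output sample rate after interpolation by L:
fs_out = L * fs_in = 16 * 22050 = 352800 Hz

Step 2 — Nyquist frequency of the output stream:
f_Nyq = fs_out / 2 = 352800 / 2 = 176400.0 Hz

fs_out = 352800 Hz; f_Nyquist = 176400.0 Hz


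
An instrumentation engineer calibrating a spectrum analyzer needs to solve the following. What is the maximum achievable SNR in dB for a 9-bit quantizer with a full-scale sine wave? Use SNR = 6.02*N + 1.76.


Theoretical SNR for a full-scale sinusoid:
SNR = 6.02 * N + 1.76
    = 6.02 * 9 + 1.76
    = 54.18 + 1.76
    = 55.94 dB

55.94 dB


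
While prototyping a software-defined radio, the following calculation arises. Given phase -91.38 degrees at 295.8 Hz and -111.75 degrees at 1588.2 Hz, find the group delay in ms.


Group delay from phase difference:
tau = -d(phi)/d(omega)
d(phi) = -20.37 deg = -0.355524 rad
d(omega) = 2*pi*(1588.2 - 295.8) = 8120.3887 rad/s
tau = -(-0.355524) / 8120.3887
    = 0.0438 ms

0.0438 ms


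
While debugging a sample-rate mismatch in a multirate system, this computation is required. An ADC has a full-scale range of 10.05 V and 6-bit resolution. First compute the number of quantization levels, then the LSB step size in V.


Step 1 — number of quantization levels:
L = 2^N = 2^6 = 64

Step 2 — LSB step size:
delta = Vfs / L
      = 10.05 / 64
      = 0.15703125 V

Levels = 64; step size = 0.15703125 V


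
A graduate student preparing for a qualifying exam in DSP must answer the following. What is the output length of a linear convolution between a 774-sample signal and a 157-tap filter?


Linear convolution output length:
L = N + M - 1
  = 774 + 157 - 1
  = 930 samples

930


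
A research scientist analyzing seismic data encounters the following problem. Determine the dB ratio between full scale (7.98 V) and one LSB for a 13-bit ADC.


Dynamic range from full-scale to LSB:
V_min = V_max / 2^bits = 7.98 / 2^13
DR = 20 * log10(V_max / V_min)
   = 20 * log10(2^13)
   = 20 * 13 * log10(2)
   = 78.27 dB

78.27 dB


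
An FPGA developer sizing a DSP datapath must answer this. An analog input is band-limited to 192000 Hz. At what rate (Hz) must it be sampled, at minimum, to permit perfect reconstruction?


The Nyquist rate is twice the maximum frequency component.
fs_min = 2 * fmax
      = 2 * 192000
      = 384000 Hz

384000


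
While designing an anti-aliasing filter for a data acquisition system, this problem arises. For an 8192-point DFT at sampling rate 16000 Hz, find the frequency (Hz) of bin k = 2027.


Frequency of DFT bin k:
f_k = k * fs / N
    = 2027 * 16000 / 8192
    = 32432000 / 8192
    = 3958.984 Hz

3958.984 Hz


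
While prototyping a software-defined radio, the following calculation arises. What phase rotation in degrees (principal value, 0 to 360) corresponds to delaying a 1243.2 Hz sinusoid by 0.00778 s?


Phase shift from frequency and time delay:
phi = 360 * f * t_delay
    = 360 * 1243.2 * 0.00778
    = 3481.95 degrees
    mod 360 = 241.95 degrees

241.95 degrees


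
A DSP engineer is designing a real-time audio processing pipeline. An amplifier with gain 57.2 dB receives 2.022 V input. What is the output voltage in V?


Output voltage from dB gain:
V_out = V_in * 10^(gain_dB / 20)
      = 2.022 * 10^(57.2 / 20)
      = 2.022 * 724.43596
      = 1464.8095 V

1464.8095 V


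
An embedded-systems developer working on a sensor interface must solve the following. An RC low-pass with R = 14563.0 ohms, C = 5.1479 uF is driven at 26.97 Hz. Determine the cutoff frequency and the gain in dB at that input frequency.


Step 1 — cutoff frequency:
fc = 1 / (2*pi*R*C)
C = 5.1479 uF = 5.1479e-06 F
fc = 1 / (2*pi*14563.0*5.1479e-06)
   = 2.12295 Hz

Step 2 — magnitude at f = 26.97 Hz:
|H(f)| = 1 / sqrt(1 + (f/fc)^2)
f/fc = 26.97 / 2.12295 = 12.70402
|H| = 1 / sqrt(1 + 161.392124) = 0.0784725
|H|_dB = 20*log10(0.0784725) = -22.11 dB

fc = 2.12295 Hz; |H(26.97 Hz)| = -22.11 dB


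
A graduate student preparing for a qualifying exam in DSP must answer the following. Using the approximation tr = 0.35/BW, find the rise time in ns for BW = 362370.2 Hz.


Rise time from bandwidth relationship:
tr = 0.35 / BW
   = 0.35 / 362370.2
   = 9.65863087e-07 s
   = 965.8631 ns

965.8631 ns


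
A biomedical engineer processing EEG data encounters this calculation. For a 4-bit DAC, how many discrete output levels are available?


Number of quantization levels = 2^N
= 2^4
= 16

16


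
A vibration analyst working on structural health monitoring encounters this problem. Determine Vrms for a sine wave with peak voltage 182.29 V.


RMS voltage for a sinusoidal waveform:
V_rms = V_peak / sqrt(2)
      = 182.29 / 1.414214
      = 128.898 V

128.898 V


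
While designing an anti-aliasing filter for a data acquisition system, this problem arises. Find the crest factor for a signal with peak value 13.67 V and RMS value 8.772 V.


Crest factor is the ratio of peak to RMS:
CF = V_peak / V_rms
   = 13.67 / 8.772
   = 1.5584

1.5584


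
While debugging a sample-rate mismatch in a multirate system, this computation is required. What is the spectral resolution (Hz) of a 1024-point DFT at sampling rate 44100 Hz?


DFT frequency resolution:
df = fs / N
   = 44100 / 1024
   = 43.0664 Hz

43.0664 Hz


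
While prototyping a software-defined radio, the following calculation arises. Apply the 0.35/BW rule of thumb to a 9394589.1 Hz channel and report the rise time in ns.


Rise time from bandwidth relationship:
tr = 0.35 / BW
   = 0.35 / 9394589.1
   = 3.725548784e-08 s
   = 37.2555 ns

37.2555 ns


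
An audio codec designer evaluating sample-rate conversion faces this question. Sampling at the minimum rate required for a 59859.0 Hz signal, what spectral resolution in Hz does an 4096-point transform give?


Step 1 — Nyquist sampling rate:
fs = 2 * fmax = 2 * 59859.0 = 119718.0 Hz

Step 2 — DFT bin spacing:
df = fs / N = 119718.0 / 4096 = 29.228 Hz

29.228 Hz


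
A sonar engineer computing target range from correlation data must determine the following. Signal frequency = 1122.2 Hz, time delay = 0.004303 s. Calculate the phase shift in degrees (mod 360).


Phase shift from frequency and time delay:
phi = 360 * f * t_delay
    = 360 * 1122.2 * 0.004303
    = 1738.38 degrees
    mod 360 = 298.38 degrees

298.38 degrees


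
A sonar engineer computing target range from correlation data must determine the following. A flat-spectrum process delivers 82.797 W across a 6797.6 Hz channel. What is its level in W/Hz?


Power spectral density:
PSD = P / BW
    = 82.797 / 6797.6
    = 0.01218033 W/Hz

0.01218033 W/Hz


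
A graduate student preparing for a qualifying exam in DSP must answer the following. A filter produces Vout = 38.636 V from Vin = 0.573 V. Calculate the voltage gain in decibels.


Voltage gain in dB:
G = 20 * log10(Vout / Vin)
  = 20 * log10(38.636 / 0.573)
  = 20 * log10(67.427574)
  = 20 * 1.828838
  = 36.58 dB

36.58 dB


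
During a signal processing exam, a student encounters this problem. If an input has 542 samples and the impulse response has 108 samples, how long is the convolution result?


Linear convolution output length:
L = N + M - 1
  = 542 + 108 - 1
  = 649 samples

649


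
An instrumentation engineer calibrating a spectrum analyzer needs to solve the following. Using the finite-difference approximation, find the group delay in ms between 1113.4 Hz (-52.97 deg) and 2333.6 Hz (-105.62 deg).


Group delay from phase difference:
tau = -d(phi)/d(omega)
d(phi) = -52.65 deg = -0.918916 rad
d(omega) = 2*pi*(2333.6 - 1113.4) = 7666.7427 rad/s
tau = -(-0.918916) / 7666.7427
    = 0.1199 ms

0.1199 ms


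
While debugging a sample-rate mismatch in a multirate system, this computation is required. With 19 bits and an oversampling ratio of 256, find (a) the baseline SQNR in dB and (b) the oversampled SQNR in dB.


Step 1 — baseline SQNR at Nyquist:
SQNR_base = 6.02*N + 1.76
          = 6.02*19 + 1.76
          = 116.14 dB

Step 2 — oversampling processing gain:
G = 10*log10(OSR) = 10*log10(256) = 24.08 dB

Step 3 — total:
SQNR_total = 116.14 + 24.08 = 140.22 dB

Base SQNR = 116.14 dB; oversampled SQNR = 140.22 dB


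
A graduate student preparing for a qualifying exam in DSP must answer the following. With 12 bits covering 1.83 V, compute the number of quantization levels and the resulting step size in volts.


Step 1 — number of quantization levels:
L = 2^N = 2^12 = 4096

Step 2 — LSB step size:
delta = Vfs / L
      = 1.83 / 4096
      = 0.00044678 V

Levels = 4096; step size = 0.00044678 V


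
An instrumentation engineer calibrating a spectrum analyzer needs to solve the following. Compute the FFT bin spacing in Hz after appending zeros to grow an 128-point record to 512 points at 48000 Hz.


Frequency resolution after zero-padding:
N_padded = 128 * 4 = 512
df = fs / N_padded
   = 48000 / 512
   = 93.75 Hz

93.75 Hz


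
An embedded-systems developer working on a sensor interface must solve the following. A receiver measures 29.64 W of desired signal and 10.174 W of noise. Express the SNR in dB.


SNR in decibels:
SNR = 10 * log10(Ps / Pn)
    = 10 * log10(29.64 / 10.174)
    = 10 * log10(2.9133)
    = 10 * 0.4644
    = 4.64 dB

4.64 dB


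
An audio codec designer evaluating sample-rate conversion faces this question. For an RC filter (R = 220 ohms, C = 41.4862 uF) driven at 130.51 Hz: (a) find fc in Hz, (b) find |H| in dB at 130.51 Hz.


Step 1 — cutoff frequency:
fc = 1 / (2*pi*R*C)
C = 41.4862 uF = 4.14862e-05 F
fc = 1 / (2*pi*220*4.14862e-05)
   = 17.4379 Hz

Step 2 — magnitude at f = 130.51 Hz:
|H(f)| = 1 / sqrt(1 + (f/fc)^2)
f/fc = 130.51 / 17.4379 = 7.484273
|H| = 1 / sqrt(1 + 56.014342) = 0.1324366
|H|_dB = 20*log10(0.1324366) = -17.56 dB

fc = 17.4379 Hz; |H(130.51 Hz)| = -17.56 dB


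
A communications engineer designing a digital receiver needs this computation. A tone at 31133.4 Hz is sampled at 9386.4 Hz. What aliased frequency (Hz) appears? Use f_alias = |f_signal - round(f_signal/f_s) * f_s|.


Compute the nearest integer multiple of fs to the signal:
n = round(31133.4 / 9386.4) = 3
f_alias = |31133.4 - 3 * 9386.4|
        = |31133.4 - 28159.2|
        = 2974.2 Hz

2974.2


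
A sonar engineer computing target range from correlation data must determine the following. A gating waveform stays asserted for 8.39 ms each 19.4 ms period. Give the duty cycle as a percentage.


Duty cycle as a percentage:
DC = (t_on / T) * 100
   = (8.39 / 19.4) * 100
   = 0.432474 * 100
   = 43.25 %

43.25 %


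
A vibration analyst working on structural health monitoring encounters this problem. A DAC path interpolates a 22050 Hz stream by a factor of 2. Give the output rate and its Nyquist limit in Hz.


Step 1 — output sample rate after interpolation by L:
fs_out = L * fs_in = 2 * 22050 = 44100 Hz

Step 2 — Nyquist frequency of the output stream:
f_Nyq = fs_out / 2 = 44100 / 2 = 22050.0 Hz

fs_out = 44100 Hz; f_Nyquist = 22050.0 Hz


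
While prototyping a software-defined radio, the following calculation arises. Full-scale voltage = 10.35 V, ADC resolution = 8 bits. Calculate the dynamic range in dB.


Dynamic range from full-scale to LSB:
V_min = V_max / 2^bits = 10.35 / 2^8
DR = 20 * log10(V_max / V_min)
   = 20 * log10(2^8)
   = 20 * 8 * log10(2)
   = 48.16 dB

48.16 dB


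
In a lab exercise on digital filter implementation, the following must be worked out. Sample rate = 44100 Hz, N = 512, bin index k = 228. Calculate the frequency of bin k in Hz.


Frequency of DFT bin k:
f_k = k * fs / N
    = 228 * 44100 / 512
    = 10054800 / 512
    = 19638.281 Hz

19638.281 Hz


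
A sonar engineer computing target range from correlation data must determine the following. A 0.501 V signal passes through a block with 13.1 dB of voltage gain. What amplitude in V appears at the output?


Output voltage from dB gain:
V_out = V_in * 10^(gain_dB / 20)
      = 0.501 * 10^(13.1 / 20)
      = 0.501 * 4.518559
      = 2.2638 V

2.2638 V


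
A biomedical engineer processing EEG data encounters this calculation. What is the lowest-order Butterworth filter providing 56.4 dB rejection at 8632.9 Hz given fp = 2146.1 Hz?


Butterworth filter order formula:
n = log10(10^(A/10) - 1) / (2 * log10(f_stop/f_pass))
10^(56.4/10) - 1 = 436514.8322
f_stop/f_pass = 8632.9 / 2146.1 = 4.0226
n = 4.665 -> ceil = 5

5


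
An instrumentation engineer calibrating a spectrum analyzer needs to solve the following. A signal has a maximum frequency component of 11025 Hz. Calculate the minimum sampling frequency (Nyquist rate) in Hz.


The Nyquist rate is twice the maximum frequency component.
fs_min = 2 * fmax
      = 2 * 11025
      = 22050 Hz

22050


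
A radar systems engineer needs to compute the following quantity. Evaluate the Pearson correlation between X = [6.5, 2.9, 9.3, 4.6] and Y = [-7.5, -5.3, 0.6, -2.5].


Pearson correlation coefficient (population):
r = cov(X,Y) / (std(X) * std(Y))
Mean X = 5.825, Mean Y = -3.675
Cov(X,Y) = 3.896875
Std(X) = 2.376315, Std(Y) = 3.0384
r = 0.5397

0.5397


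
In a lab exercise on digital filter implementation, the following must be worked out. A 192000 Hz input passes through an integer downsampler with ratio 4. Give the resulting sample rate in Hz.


Decimation reduces the sample rate:
fs_out = fs_in / M
       = 192000 / 4
       = 48000.0 Hz

48000.0 Hz


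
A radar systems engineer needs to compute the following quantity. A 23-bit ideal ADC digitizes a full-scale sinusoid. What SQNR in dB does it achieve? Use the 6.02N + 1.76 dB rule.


Theoretical SNR for a full-scale sinusoid:
SNR = 6.02 * N + 1.76
    = 6.02 * 23 + 1.76
    = 138.46 + 1.76
    = 140.22 dB

140.22 dB


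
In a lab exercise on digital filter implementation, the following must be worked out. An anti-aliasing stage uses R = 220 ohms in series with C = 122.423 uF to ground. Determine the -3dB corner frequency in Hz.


Cutoff frequency of a first-order RC filter:
fc = 1 / (2 * pi * R * C)
C = 122.423 uF = 0.000122423 F
fc = 1 / (2 * pi * 220 * 0.000122423)
   = 1 / 0.16922540686939
   = 5.909278 Hz

5.909278 Hz


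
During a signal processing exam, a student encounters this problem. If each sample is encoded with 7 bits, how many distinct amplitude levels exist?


Number of quantization levels = 2^N
= 2^7
= 128

128


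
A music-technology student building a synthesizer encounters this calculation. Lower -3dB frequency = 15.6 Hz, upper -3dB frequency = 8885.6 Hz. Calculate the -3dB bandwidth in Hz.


Bandwidth is the difference of -3dB frequencies:
BW = f_high - f_low
   = 8885.6 - 15.6
   = 8870.0 Hz

8870.0 Hz


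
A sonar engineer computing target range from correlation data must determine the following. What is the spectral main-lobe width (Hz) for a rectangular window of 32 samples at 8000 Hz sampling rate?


Main lobe width for a rectangular window:
Width = 2 * fs / N
      = 2 * 8000 / 32
      = 16000 / 32
      = 500.0 Hz

500.0 Hz


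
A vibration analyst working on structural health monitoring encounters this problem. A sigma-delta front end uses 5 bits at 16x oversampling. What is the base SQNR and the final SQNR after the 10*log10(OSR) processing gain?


Step 1 — baseline SQNR at Nyquist:
SQNR_base = 6.02*N + 1.76
          = 6.02*5 + 1.76
          = 31.86 dB

Step 2 — oversampling processing gain:
G = 10*log10(OSR) = 10*log10(16) = 12.04 dB

Step 3 — total:
SQNR_total = 31.86 + 12.04 = 43.9 dB

Base SQNR = 31.86 dB; oversampled SQNR = 43.9 dB


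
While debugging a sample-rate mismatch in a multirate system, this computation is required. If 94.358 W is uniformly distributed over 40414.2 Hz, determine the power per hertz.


Power spectral density:
PSD = P / BW
    = 94.358 / 40414.2
    = 0.00233477 W/Hz

0.00233477 W/Hz


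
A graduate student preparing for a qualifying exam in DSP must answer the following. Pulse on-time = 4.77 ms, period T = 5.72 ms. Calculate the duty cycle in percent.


Duty cycle as a percentage:
DC = (t_on / T) * 100
   = (4.77 / 5.72) * 100
   = 0.833916 * 100
   = 83.39 %

83.39 %


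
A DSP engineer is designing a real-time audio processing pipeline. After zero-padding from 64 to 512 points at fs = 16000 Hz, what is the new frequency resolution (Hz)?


Frequency resolution after zero-padding:
N_padded = 64 * 8 = 512
df = fs / N_padded
   = 16000 / 512
   = 31.25 Hz

31.25 Hz


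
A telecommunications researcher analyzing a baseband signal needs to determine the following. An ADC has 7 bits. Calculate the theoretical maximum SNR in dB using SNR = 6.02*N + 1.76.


Theoretical SNR for a full-scale sinusoid:
SNR = 6.02 * N + 1.76
    = 6.02 * 7 + 1.76
    = 42.14 + 1.76
    = 43.9 dB

43.9 dB


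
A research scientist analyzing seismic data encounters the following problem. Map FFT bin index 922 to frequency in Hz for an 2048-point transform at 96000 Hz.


Frequency of DFT bin k:
f_k = k * fs / N
    = 922 * 96000 / 2048
    = 88512000 / 2048
    = 43218.75 Hz

43218.75 Hz


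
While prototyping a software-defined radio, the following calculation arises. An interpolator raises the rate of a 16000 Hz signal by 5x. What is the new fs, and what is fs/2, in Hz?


Step 1 — output sample rate after interpolation by L:
fs_out = L * fs_in = 5 * 16000 = 80000 Hz

Step 2 — Nyquist frequency of the output stream:
f_Nyq = fs_out / 2 = 80000 / 2 = 40000.0 Hz

fs_out = 80000 Hz; f_Nyquist = 40000.0 Hz


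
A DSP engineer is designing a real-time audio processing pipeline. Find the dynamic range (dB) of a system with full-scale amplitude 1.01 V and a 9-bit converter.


Dynamic range from full-scale to LSB:
V_min = V_max / 2^bits = 1.01 / 2^9
DR = 20 * log10(V_max / V_min)
   = 20 * log10(2^9)
   = 20 * 9 * log10(2)
   = 54.19 dB

54.19 dB


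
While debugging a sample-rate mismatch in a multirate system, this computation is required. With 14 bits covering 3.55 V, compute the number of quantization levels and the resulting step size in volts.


Step 1 — number of quantization levels:
L = 2^N = 2^14 = 16384

Step 2 — LSB step size:
delta = Vfs / L
      = 3.55 / 16384
      = 0.00021667 V

Levels = 16384; step size = 0.00021667 V


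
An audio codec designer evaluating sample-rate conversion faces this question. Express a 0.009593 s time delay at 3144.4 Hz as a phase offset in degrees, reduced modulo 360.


Phase shift from frequency and time delay:
phi = 360 * f * t_delay
    = 360 * 3144.4 * 0.009593
    = 10859.12 degrees
    mod 360 = 59.12 degrees

59.12 degrees


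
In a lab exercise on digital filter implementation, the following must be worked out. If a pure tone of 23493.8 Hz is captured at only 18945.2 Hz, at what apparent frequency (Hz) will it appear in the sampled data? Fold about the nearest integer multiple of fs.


Compute the nearest integer multiple of fs to the signal:
n = round(23493.8 / 18945.2) = 1
f_alias = |23493.8 - 1 * 18945.2|
        = |23493.8 - 18945.2|
        = 4548.6 Hz

4548.6


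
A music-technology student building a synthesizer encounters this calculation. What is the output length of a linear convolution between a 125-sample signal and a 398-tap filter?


Linear convolution output length:
L = N + M - 1
  = 125 + 398 - 1
  = 522 samples

522


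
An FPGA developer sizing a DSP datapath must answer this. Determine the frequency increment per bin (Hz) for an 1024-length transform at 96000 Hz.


DFT frequency resolution:
df = fs / N
   = 96000 / 1024
   = 93.75 Hz

93.75 Hz


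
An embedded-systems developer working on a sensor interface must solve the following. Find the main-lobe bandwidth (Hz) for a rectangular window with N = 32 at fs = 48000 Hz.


Main lobe width for a rectangular window:
Width = 2 * fs / N
      = 2 * 48000 / 32
      = 96000 / 32
      = 3000.0 Hz

3000.0 Hz


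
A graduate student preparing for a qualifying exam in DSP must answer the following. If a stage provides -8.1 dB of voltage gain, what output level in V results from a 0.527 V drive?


Output voltage from dB gain:
V_out = V_in * 10^(gain_dB / 20)
      = 0.527 * 10^(-8.1 / 20)
      = 0.527 * 0.39355
      = 0.2074 V

0.2074 V


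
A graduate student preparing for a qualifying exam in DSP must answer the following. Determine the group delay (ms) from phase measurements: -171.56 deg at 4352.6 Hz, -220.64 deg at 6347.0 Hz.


Group delay from phase difference:
tau = -d(phi)/d(omega)
d(phi) = -49.08 deg = -0.856608 rad
d(omega) = 2*pi*(6347.0 - 4352.6) = 12531.1848 rad/s
tau = -(-0.856608) / 12531.1848
    = 0.0684 ms

0.0684 ms


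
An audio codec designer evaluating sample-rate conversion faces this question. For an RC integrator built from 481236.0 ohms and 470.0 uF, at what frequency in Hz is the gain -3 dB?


Cutoff frequency of a first-order RC filter:
fc = 1 / (2 * pi * R * C)
C = 470.0 uF = 0.00047 F
fc = 1 / (2 * pi * 481236.0 * 0.00047)
   = 1 / 1421.1366333084
   = 0.000704 Hz

0.000704 Hz


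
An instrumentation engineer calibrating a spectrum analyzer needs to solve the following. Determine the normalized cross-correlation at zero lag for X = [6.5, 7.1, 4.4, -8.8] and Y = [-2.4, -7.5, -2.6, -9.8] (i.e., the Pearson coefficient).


Pearson correlation coefficient (population):
r = cov(X,Y) / (std(X) * std(Y))
Mean X = 2.3, Mean Y = -5.575
Cov(X,Y) = 14.31
Std(X) = 6.486524, Std(Y) = 3.181489
r = 0.6934

0.6934


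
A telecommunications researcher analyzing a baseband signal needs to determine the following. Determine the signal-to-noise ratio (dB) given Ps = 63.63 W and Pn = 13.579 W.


SNR in decibels:
SNR = 10 * log10(Ps / Pn)
    = 10 * log10(63.63 / 13.579)
    = 10 * log10(4.6859)
    = 10 * 0.6708
    = 6.71 dB

6.71 dB


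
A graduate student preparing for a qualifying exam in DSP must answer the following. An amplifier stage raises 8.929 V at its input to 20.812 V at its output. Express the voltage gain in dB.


Voltage gain in dB:
G = 20 * log10(Vout / Vin)
  = 20 * log10(20.812 / 8.929)
  = 20 * log10(2.330832)
  = 20 * 0.367511
  = 7.35 dB

7.35 dB


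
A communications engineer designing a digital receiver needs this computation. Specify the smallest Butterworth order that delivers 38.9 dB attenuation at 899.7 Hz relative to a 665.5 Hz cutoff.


Butterworth filter order formula:
n = log10(10^(A/10) - 1) / (2 * log10(f_stop/f_pass))
10^(38.9/10) - 1 = 7761.4712
f_stop/f_pass = 899.7 / 665.5 = 1.3519
n = 14.8528 -> ceil = 15

15


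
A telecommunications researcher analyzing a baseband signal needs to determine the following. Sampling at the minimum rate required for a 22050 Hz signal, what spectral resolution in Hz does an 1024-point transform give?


Step 1 — Nyquist sampling rate:
fs = 2 * fmax = 2 * 22050 = 44100 Hz

Step 2 — DFT bin spacing:
df = fs / N = 44100 / 1024 = 43.0664 Hz

43.0664 Hz


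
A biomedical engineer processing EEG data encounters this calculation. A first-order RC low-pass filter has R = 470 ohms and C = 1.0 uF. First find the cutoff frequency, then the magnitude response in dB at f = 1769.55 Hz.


Step 1 — cutoff frequency:
fc = 1 / (2*pi*R*C)
C = 1.0 uF = 1e-06 F
fc = 1 / (2*pi*470*1e-06)
   = 338.628 Hz

Step 2 — magnitude at f = 1769.55 Hz:
|H(f)| = 1 / sqrt(1 + (f/fc)^2)
f/fc = 1769.55 / 338.628 = 5.225646
|H| = 1 / sqrt(1 + 27.307376) = 0.1879534
|H|_dB = 20*log10(0.1879534) = -14.52 dB

fc = 338.628 Hz; |H(1769.55 Hz)| = -14.52 dB


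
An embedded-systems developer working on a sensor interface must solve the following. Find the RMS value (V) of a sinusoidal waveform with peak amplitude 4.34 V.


RMS voltage for a sinusoidal waveform:
V_rms = V_peak / sqrt(2)
      = 4.34 / 1.414214
      = 3.069 V

3.069 V


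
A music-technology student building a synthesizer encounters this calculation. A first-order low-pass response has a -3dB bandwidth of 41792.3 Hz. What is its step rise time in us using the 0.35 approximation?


Rise time from bandwidth relationship:
tr = 0.35 / BW
   = 0.35 / 41792.3
   = 8.374748458e-06 s
   = 8.3747 us

8.3747 us


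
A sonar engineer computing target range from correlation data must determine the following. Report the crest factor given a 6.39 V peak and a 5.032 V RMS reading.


Crest factor is the ratio of peak to RMS:
CF = V_peak / V_rms
   = 6.39 / 5.032
   = 1.2699

1.2699


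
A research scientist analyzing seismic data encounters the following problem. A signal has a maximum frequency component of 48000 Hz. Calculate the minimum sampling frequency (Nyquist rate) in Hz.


The Nyquist rate is twice the maximum frequency component.
fs_min = 2 * fmax
      = 2 * 48000
      = 96000 Hz

96000


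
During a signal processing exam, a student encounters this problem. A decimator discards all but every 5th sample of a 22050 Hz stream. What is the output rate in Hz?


Decimation reduces the sample rate:
fs_out = fs_in / M
       = 22050 / 5
       = 4410.0 Hz

4410.0 Hz


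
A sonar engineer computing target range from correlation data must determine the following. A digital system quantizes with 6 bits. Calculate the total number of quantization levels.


Number of quantization levels = 2^N
= 2^6
= 64

64


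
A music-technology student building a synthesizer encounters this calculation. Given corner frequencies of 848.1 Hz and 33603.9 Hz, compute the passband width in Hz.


Bandwidth is the difference of -3dB frequencies:
BW = f_high - f_low
   = 33603.9 - 848.1
   = 32755.8 Hz

32755.8 Hz


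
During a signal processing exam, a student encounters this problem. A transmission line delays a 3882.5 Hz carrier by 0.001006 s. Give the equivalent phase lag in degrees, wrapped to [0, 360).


Phase shift from frequency and time delay:
phi = 360 * f * t_delay
    = 360 * 3882.5 * 0.001006
    = 1406.09 degrees
    mod 360 = 326.09 degrees

326.09 degrees


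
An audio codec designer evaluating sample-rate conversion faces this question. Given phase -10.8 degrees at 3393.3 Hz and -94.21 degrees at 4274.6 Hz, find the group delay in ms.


Group delay from phase difference:
tau = -d(phi)/d(omega)
d(phi) = -83.41 deg = -1.455779 rad
d(omega) = 2*pi*(4274.6 - 3393.3) = 5537.3712 rad/s
tau = -(-1.455779) / 5537.3712
    = 0.2629 ms

0.2629 ms


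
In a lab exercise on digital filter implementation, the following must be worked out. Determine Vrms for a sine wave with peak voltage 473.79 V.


RMS voltage for a sinusoidal waveform:
V_rms = V_peak / sqrt(2)
      = 473.79 / 1.414214
      = 335.02 V

335.02 V


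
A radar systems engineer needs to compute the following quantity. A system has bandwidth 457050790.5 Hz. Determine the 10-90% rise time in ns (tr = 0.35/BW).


Rise time from bandwidth relationship:
tr = 0.35 / BW
   = 0.35 / 457050790.5
   = 7.657792247e-10 s
   = 0.7658 ns

0.7658 ns


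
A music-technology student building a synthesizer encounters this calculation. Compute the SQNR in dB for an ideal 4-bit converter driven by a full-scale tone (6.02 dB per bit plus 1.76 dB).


Theoretical SNR for a full-scale sinusoid:
SNR = 6.02 * N + 1.76
    = 6.02 * 4 + 1.76
    = 24.08 + 1.76
    = 25.84 dB

25.84 dB


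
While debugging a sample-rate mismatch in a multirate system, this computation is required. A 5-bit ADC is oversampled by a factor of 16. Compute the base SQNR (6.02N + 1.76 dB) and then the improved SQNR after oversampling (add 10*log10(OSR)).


Step 1 — baseline SQNR at Nyquist:
SQNR_base = 6.02*N + 1.76
          = 6.02*5 + 1.76
          = 31.86 dB

Step 2 — oversampling processing gain:
G = 10*log10(OSR) = 10*log10(16) = 12.04 dB

Step 3 — total:
SQNR_total = 31.86 + 12.04 = 43.9 dB

Base SQNR = 31.86 dB; oversampled SQNR = 43.9 dB


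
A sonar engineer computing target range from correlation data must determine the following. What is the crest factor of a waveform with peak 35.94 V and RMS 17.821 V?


Crest factor is the ratio of peak to RMS:
CF = V_peak / V_rms
   = 35.94 / 17.821
   = 2.0167

2.0167


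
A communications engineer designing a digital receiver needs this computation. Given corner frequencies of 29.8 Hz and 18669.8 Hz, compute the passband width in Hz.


Bandwidth is the difference of -3dB frequencies:
BW = f_high - f_low
   = 18669.8 - 29.8
   = 18640.0 Hz

18640.0 Hz


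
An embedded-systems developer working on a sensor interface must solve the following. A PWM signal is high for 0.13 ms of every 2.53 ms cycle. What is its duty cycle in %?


Duty cycle as a percentage:
DC = (t_on / T) * 100
   = (0.13 / 2.53) * 100
   = 0.051383 * 100
   = 5.14 %

5.14 %


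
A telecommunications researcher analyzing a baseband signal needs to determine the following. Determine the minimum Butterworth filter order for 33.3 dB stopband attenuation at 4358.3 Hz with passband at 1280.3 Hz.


Butterworth filter order formula:
n = log10(10^(A/10) - 1) / (2 * log10(f_stop/f_pass))
10^(33.3/10) - 1 = 2136.9621
f_stop/f_pass = 4358.3 / 1280.3 = 3.4041
n = 3.1295 -> ceil = 4

4


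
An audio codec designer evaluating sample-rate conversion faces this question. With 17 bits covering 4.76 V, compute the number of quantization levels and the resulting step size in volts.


Step 1 — number of quantization levels:
L = 2^N = 2^17 = 131072

Step 2 — LSB step size:
delta = Vfs / L
      = 4.76 / 131072
      = 3.632e-05 V

Levels = 131072; step size = 3.632e-05 V


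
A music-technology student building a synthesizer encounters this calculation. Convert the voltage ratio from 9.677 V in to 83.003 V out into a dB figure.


Voltage gain in dB:
G = 20 * log10(Vout / Vin)
  = 20 * log10(83.003 / 9.677)
  = 20 * log10(8.577348)
  = 20 * 0.933353
  = 18.67 dB

18.67 dB


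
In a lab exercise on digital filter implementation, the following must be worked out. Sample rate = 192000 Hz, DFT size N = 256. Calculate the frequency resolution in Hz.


DFT frequency resolution:
df = fs / N
   = 192000 / 256
   = 750.0 Hz

750.0 Hz


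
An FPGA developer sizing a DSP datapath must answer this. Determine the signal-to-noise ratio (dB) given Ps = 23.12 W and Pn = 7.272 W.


SNR in decibels:
SNR = 10 * log10(Ps / Pn)
    = 10 * log10(23.12 / 7.272)
    = 10 * log10(3.1793)
    = 10 * 0.5023
    = 5.02 dB

5.02 dB


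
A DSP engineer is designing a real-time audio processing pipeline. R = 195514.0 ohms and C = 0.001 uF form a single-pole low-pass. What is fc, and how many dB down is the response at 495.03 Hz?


Step 1 — cutoff frequency:
fc = 1 / (2*pi*R*C)
C = 0.001 uF = 1e-09 F
fc = 1 / (2*pi*195514.0*1e-09)
   = 814.033 Hz

Step 2 — magnitude at f = 495.03 Hz:
|H(f)| = 1 / sqrt(1 + (f/fc)^2)
f/fc = 495.03 / 814.033 = 0.60812
|H| = 1 / sqrt(1 + 0.36981) = 0.8544169
|H|_dB = 20*log10(0.8544169) = -1.37 dB

fc = 814.033 Hz; |H(495.03 Hz)| = -1.37 dB
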